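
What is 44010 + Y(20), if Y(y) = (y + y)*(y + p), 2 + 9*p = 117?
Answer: 407890/9 ≈ 45321.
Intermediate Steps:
p = 115/9 (p = -2/9 + (⅑)*117 = -2/9 + 13 = 115/9 ≈ 12.778)
Y(y) = 2*y*(115/9 + y) (Y(y) = (y + y)*(y + 115/9) = (2*y)*(115/9 + y) = 2*y*(115/9 + y))
44010 + Y(20) = 44010 + (2/9)*20*(115 + 9*20) = 44010 + (2/9)*20*(115 + 180) = 44010 + (2/9)*20*295 = 44010 + 11800/9 = 407890/9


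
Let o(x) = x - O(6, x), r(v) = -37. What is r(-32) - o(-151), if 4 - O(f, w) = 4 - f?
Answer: 120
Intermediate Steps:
O(f, w) = f (O(f, w) = 4 - (4 - f) = 4 + (-4 + f) = f)
o(x) = -6 + x (o(x) = x - 1*6 = x - 6 = -6 + x)
r(-32) - o(-151) = -37 - (-6 - 151) = -37 - 1*(-157) = -37 + 157 = 120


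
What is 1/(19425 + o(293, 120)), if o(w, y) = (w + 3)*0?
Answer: 1/19425 ≈ 5.1480e-5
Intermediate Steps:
o(w, y) = 0 (o(w, y) = (3 + w)*0 = 0)
1/(19425 + o(293, 120)) = 1/(19425 + 0) = 1/19425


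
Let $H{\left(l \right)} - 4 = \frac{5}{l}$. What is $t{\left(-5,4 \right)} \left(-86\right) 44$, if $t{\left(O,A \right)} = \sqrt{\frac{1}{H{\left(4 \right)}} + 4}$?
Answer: $- \frac{7568 \sqrt{462}}{21} \approx -7746.1$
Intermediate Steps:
$H{\left(l \right)} = 4 + \frac{5}{l}$
$t{\left(O,A \right)} = \frac{2 \sqrt{462}}{21}$ ($t{\left(O,A \right)} = \sqrt{\frac{1}{4 + \frac{5}{4}} + 4} = \sqrt{\frac{1}{\frac{21}{4}} + 4} = \sqrt{\frac{4}{21} + 4} = \sqrt{\frac{88}{21}} = \frac{2 \sqrt{462}}{21}$)
$t{\left(-5,4 \right)} \left(-86\right) 44 = \frac{2 \sqrt{462}}{21} \left(-86\right) 44 = - \frac{172 \sqrt{462}}{21} \cdot 44 = - \frac{7568 \sqrt{462}}{21}$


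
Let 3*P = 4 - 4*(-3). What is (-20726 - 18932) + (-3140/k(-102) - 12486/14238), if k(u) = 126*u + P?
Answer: -181349844722/4572771 ≈ -39659.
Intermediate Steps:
P = 16/3 (P = (4 - 4*(-3))/3 = (4 + 12)/3 = (1/3)*16 = 16/3 ≈ 5.3333)
k(u) = 16/3 + 126*u (k(u) = 126*u + 16/3 = 16/3 + 126*u)
(-20726 - 18932) + (-3140/k(-102) - 12486/14238) = (-20726 - 18932) + (-3140/(16/3 + 126*(-102)) - 12486/14238) = -39658 + (-3140/(16/3 - 12852) - 12486*1/14238) = -39658 + (-3140/(-38540/3) - 2081/2373) = -39658 + (-3140*(-3/38540) - 2081/2373) = -39658 + (471/1927 - 2081/2373) = -39658 - 2892404/4572771 = -181349844722/4572771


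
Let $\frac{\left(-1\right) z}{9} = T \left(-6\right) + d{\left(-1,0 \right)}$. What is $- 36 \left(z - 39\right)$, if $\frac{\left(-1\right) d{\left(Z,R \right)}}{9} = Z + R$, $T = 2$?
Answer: $432$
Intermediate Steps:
$d{\left(Z,R \right)} = - 9 R - 9 Z$ ($d{\left(Z,R \right)} = - 9 \left(Z + R\right) = - 9 \left(R + Z\right) = - 9 R - 9 Z$)
$z = 27$ ($z = - 9 \left(2 \left(-6\right) - -9\right) = - 9 \left(-12 + \left(0 + 9\right)\right) = - 9 \left(-12 + 9\right) = \left(-9\right) \left(-3\right) = 27$)
$- 36 \left(z - 39\right) = - 36 \left(27 - 39\right) = \left(-36\right) \left(-12\right) = 432$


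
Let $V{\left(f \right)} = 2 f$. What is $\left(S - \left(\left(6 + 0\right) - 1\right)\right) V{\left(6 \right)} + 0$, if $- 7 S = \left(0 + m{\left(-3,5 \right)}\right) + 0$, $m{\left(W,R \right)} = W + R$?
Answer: $- \frac{444}{7} \approx -63.429$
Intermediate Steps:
$m{\left(W,R \right)} = R + W$
$S = - \frac{2}{7}$ ($S = - \frac{\left(0 + \left(5 - 3\right)\right) + 0}{7} = - \frac{\left(0 + 2\right) + 0}{7} = - \frac{2 + 0}{7} = \left(- \frac{1}{7}\right) 2 = - \frac{2}{7} \approx -0.28571$)
$\left(S - \left(\left(6 + 0\right) - 1\right)\right) V{\left(6 \right)} + 0 = \left(- \frac{2}{7} - \left(\left(6 + 0\right) - 1\right)\right) 2 \cdot 6 + 0 = \left(- \frac{2}{7} - \left(6 - 1\right)\right) 12 + 0 = \left(- \frac{2}{7} - 5\right) 12 + 0 = \left(- \frac{37}{7}\right) 12 + 0 = - \frac{444}{7} + 0 = - \frac{444}{7}$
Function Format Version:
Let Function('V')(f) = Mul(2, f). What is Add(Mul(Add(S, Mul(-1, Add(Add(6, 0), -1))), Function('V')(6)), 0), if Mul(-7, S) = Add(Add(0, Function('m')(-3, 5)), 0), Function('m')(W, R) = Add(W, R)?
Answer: Rational(-444, 7) ≈ -63.429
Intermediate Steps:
Function('m')(W, R) = Add(R, W)
S = Rational(-2, 7) (S = Mul(Rational(-1, 7), Add(Add(0, Add(5, -3)), 0)) = Mul(Rational(-1, 7), Add(Add(0, 2), 0)) = Mul(Rational(-1, 7), Add(2, 0)) = Mul(Rational(-1, 7), 2) = Rational(-2, 7) ≈ -0.28571)
Add(Mul(Add(S, Mul(-1, Add(Add(6, 0), -1))), Function('V')(6)), 0) = Add(Mul(Add(Rational(-2, 7), Mul(-1, Add(Add(6, 0), -1))), Mul(2, 6)), 0) = Add(Mul(Add(Rational(-2, 7), Mul(-1, Add(6, -1))), 12), 0) = Add(Mul(Add(Rational(-2, 7), Mul(-1, 5)), 12), 0) = Add(Mul(Add(Rational(-2, 7), -5), 12), 0) = Add(Mul(Rational(-37, 7), 12), 0) = Add(Rational(-444, 7), 0) = Rational(-444, 7)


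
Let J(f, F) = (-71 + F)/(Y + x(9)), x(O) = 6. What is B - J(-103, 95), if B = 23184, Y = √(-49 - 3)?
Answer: 255006/11 + 6*I*√13/11 ≈ 23182.0 + 1.9667*I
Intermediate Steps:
Y = 2*I*√13 (Y = √(-52) = 2*I*√13 ≈ 7.2111*I)
J(f, F) = (-71 + F)/(6 + 2*I*√13) (J(f, F) = (-71 + F)/(2*I*√13 + 6) = (-71 + F)/(6 + 2*I*√13))
B - J(-103, 95) = 23184 - (-71 + 95)/(6 + 2*I*√13) = 23184 - 24/(6 + 2*I*√13)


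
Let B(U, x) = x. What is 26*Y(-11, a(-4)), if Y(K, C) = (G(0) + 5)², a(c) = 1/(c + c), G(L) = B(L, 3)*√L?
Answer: 650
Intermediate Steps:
G(L) = 3*√L
a(c) = 1/(2*c)
Y(K, C) = 25 (Y(K, C) = (3*√0 + 5)² = (3*0 + 5)² = (0 + 5)² = 5² = 25)
26*Y(-11, a(-4)) = 26*25 = 650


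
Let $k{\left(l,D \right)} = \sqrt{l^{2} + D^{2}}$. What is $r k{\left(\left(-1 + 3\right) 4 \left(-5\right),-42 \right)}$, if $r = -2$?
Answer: $-116$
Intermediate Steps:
$k{\left(l,D \right)} = \sqrt{D^{2} + l^{2}}$
$r k{\left(\left(-1 + 3\right) 4 \left(-5\right),-42 \right)} = - 2 \sqrt{\left(-42\right)^{2} + \left(\left(-1 + 3\right) 4 \left(-5\right)\right)^{2}} = - 2 \sqrt{1764 + \left(2 \left(-20\right)\right)^{2}} = - 2 \sqrt{1764 + \left(-40\right)^{2}} = - 2 \sqrt{1764 + 1600} = - 2 \sqrt{3364} = \left(-2\right) 58 = -116$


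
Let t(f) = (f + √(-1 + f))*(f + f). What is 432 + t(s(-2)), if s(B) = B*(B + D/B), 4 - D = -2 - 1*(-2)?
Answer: 560 + 16*√7 ≈ 602.33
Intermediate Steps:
D = 4 (D = 4 - (-2 - 1*(-2)) = 4 - (-2 + 2) = 4 - 1*0 = 4 + 0 = 4)
s(B) = B*(B + 4/B)
t(f) = 2*f*(f + √(-1 + f)) (t(f) = (f + √(-1 + f))*(2*f) = 2*f*(f + √(-1 + f)))
432 + t(s(-2)) = 432 + 2*(4 + (-2)²)*((4 + (-2)²) + √(-1 + (4 + (-2)²))) = 432 + 2*(4 + 4)*((4 + 4) + √(-1 + (4 + 4))) = 432 + 2*8*(8 + √(-1 + 8)) = 432 + 2*8*(8 + √7) = 432 + (128 + 16*√7) = 560 + 16*√7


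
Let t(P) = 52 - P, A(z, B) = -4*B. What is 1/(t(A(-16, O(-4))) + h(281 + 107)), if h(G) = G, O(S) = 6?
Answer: 1/464 ≈ 0.0021552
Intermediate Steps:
1/(t(A(-16, O(-4))) + h(281 + 107)) = 1/((52 - (-4)*6) + (281 + 107)) = 1/((52 - 1*(-24)) + 388) = 1/((52 + 24) + 388) = 1/(76 + 388) = 1/464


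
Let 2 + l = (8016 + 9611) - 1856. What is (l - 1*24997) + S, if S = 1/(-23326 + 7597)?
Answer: -145147213/15729 ≈ -9228.0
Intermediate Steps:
l = 15769 (l = -2 + ((8016 + 9611) - 1856) = -2 + (17627 - 1856) = -2 + 15771 = 15769)
S = -1/15729 (S = 1/(-15729) = -1/15729 ≈ -6.3577e-5)
(l - 1*24997) + S = (15769 - 1*24997) - 1/15729 = (15769 - 24997) - 1/15729 = -9228 - 1/15729 = -145147213/15729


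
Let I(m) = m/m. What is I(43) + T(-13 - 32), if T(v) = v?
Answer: -44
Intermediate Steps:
I(m) = 1
I(43) + T(-13 - 32) = 1 + (-13 - 32) = 1 - 45 = -44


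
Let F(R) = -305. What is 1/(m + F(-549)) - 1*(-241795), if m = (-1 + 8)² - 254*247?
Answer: 15231634229/62994 ≈ 2.4180e+5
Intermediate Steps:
m = -62689 (m = 7² - 62738 = 49 - 62738 = -62689)
1/(m + F(-549)) - 1*(-241795) = 1/(-62689 - 305) - 1*(-241795) = 1/(-62994) + 241795 = -1/62994 + 241795 = 15231634229/62994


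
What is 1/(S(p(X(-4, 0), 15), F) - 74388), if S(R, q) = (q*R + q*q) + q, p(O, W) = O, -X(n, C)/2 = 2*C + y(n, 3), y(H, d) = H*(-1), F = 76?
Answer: -1/69144 ≈ -1.4463e-5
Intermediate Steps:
y(H, d) = -H
X(n, C) = -4*C + 2*n (X(n, C) = -2*(2*C - n) = -2*(-n + 2*C) = -4*C + 2*n)
S(R, q) = q + q² + R*q (S(R, q) = (R*q + q²) + q = (q² + R*q) + q = q + q² + R*q)
1/(S(p(X(-4, 0), 15), F) - 74388) = 1/(76*(1 + (-4*0 + 2*(-4)) + 76) - 74388) = 1/(76*(1 + (0 - 8) + 76) - 74388) = 1/(76*(1 - 8 + 76) - 74388) = 1/(76*69 - 74388) = 1/(5244 - 74388) = 1/(-69144) = -1/69144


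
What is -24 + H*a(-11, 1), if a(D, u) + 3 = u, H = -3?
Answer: -18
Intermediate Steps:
a(D, u) = -3 + u
-24 + H*a(-11, 1) = -24 - 3*(-3 + 1) = -24 - 3*(-2) = -24 + 6 = -18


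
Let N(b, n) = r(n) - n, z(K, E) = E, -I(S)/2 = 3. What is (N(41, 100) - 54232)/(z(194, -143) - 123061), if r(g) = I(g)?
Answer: 27169/61602 ≈ 0.44104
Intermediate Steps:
I(S) = -6 (I(S) = -2*3 = -6)
r(g) = -6
N(b, n) = -6 - n
(N(41, 100) - 54232)/(z(194, -143) - 123061) = ((-6 - 1*100) - 54232)/(-143 - 123061) = ((-6 - 100) - 54232)/(-123204) = (-106 - 54232)*(-1/123204) = -54338*(-1/123204) = 27169/61602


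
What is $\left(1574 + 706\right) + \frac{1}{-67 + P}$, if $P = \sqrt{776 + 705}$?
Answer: $\frac{6858173}{3008} - \frac{\sqrt{1481}}{3008} \approx 2280.0$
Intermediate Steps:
$P = \sqrt{1481} \approx 38.484$
$\left(1574 + 706\right) + \frac{1}{-67 + P} = \left(1574 + 706\right) + \frac{1}{-67 + \sqrt{1481}} = 2280 + \frac{1}{-67 + \sqrt{1481}}$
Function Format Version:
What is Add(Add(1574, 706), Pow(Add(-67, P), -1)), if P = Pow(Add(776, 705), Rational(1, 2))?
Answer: Add(Rational(6858173, 3008), Mul(Rational(-1, 3008), Pow(1481, Rational(1, 2)))) ≈ 2280.0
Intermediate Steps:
P = Pow(1481, Rational(1, 2)) ≈ 38.484
Add(Add(1574, 706), Pow(Add(-67, P), -1)) = Add(Add(1574, 706), Pow(Add(-67, Pow(1481, Rational(1, 2))), -1)) = Add(2280, Pow(Add(-67, Pow(1481, Rational(1, 2))), -1))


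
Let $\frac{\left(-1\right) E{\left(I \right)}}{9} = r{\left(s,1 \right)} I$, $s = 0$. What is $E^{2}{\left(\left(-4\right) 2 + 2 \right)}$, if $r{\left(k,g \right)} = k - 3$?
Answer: $26244$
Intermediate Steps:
$r{\left(k,g \right)} = -3 + k$
$E{\left(I \right)} = 27 I$ ($E{\left(I \right)} = - 9 \left(-3 + 0\right) I = - 9 \left(- 3 I\right) = 27 I$)
$E^{2}{\left(\left(-4\right) 2 + 2 \right)} = \left(27 \left(\left(-4\right) 2 + 2\right)\right)^{2} = \left(27 \left(-8 + 2\right)\right)^{2} = \left(27 \left(-6\right)\right)^{2} = \left(-162\right)^{2} = 26244$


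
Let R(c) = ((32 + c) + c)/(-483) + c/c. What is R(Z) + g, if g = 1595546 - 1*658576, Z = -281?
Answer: 452557523/483 ≈ 9.3697e+5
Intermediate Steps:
R(c) = 451/483 - 2*c/483 (R(c) = (32 + 2*c)*(-1/483) + 1 = (-32/483 - 2*c/483) + 1 = 451/483 - 2*c/483)
g = 936970 (g = 1595546 - 658576 = 936970)
R(Z) + g = (451/483 - 2/483*(-281)) + 936970 = (451/483 + 562/483) + 936970 = 1013/483 + 936970 = 452557523/483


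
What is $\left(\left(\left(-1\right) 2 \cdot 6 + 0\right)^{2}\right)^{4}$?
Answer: $429981696$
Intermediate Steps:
$\left(\left(\left(-1\right) 2 \cdot 6 + 0\right)^{2}\right)^{4} = \left(\left(\left(-2\right) 6 + 0\right)^{2}\right)^{4} = \left(\left(-12 + 0\right)^{2}\right)^{4} = \left(\left(-12\right)^{2}\right)^{4} = 144^{4} = 429981696$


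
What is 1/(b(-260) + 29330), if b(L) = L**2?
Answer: 1/96930 ≈ 1.0317e-5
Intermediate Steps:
1/(b(-260) + 29330) = 1/((-260)**2 + 29330) = 1/(67600 + 29330) = 1/96930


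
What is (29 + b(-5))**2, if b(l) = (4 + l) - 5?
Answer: 529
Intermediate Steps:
b(l) = -1 + l
(29 + b(-5))**2 = (29 + (-1 - 5))**2 = (29 - 6)**2 = 23**2 = 529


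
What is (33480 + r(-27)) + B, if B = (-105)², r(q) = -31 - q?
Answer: 44501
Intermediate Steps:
B = 11025
(33480 + r(-27)) + B = (33480 + (-31 - 1*(-27))) + 11025 = (33480 + (-31 + 27)) + 11025 = (33480 - 4) + 11025 = 33476 + 11025 = 44501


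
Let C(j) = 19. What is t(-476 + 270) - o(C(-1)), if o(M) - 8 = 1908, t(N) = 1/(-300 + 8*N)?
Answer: -3732369/1948 ≈ -1916.0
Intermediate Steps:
o(M) = 1916 (o(M) = 8 + 1908 = 1916)
t(-476 + 270) - o(C(-1)) = 1/(4*(-75 + 2*(-476 + 270))) - 1*1916 = 1/(4*(-75 + 2*(-206))) - 1916 = 1/(4*(-75 - 412)) - 1916 = (¼)/(-487) - 1916 = (¼)*(-1/487) - 1916 = -1/1948 - 1916 = -3732369/1948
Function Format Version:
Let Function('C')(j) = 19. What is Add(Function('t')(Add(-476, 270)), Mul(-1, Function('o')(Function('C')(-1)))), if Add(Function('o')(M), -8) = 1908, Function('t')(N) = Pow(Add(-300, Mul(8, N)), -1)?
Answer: Rational(-3732369, 1948) ≈ -1916.0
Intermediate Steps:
Function('o')(M) = 1916 (Function('o')(M) = Add(8, 1908) = 1916)
Add(Function('t')(Add(-476, 270)), Mul(-1, Function('o')(Function('C')(-1)))) = Add(Mul(Rational(1, 4), Pow(Add(-75, Mul(2, Add(-476, 270))), -1)), Mul(-1, 1916)) = Add(Mul(Rational(1, 4), Pow(Add(-75, Mul(2, -206)), -1)), -1916) = Add(Mul(Rational(1, 4), Pow(Add(-75, -412), -1)), -1916) = Add(Mul(Rational(1, 4), Pow(-487, -1)), -1916) = Add(Mul(Rational(1, 4), Rational(-1, 487)), -1916) = Add(Rational(-1, 1948), -1916) = Rational(-3732369, 1948)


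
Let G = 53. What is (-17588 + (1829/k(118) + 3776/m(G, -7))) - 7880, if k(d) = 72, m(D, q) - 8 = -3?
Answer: -8887463/360 ≈ -24687.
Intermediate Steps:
m(D, q) = 5 (m(D, q) = 8 - 3 = 5)
(-17588 + (1829/k(118) + 3776/m(G, -7))) - 7880 = (-17588 + (1829/72 + 3776/5)) - 7880 = (-17588 + 281017/360) - 7880 = -6050663/360 - 7880 = -8887463/360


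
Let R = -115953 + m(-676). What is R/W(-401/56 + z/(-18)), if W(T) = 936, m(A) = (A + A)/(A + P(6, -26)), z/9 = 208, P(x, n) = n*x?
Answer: -927611/7488 ≈ -123.88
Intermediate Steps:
z = 1872 (z = 9*208 = 1872)
m(A) = 2*A/(-156 + A) (m(A) = (A + A)/(A - 26*6) = (2*A)/(A - 156) = (2*A)/(-156 + A) = 2*A/(-156 + A))
R = -927611/8 (R = -115953 + 2*(-676)/(-156 - 676) = -115953 + 2*(-676)/(-832) = -115953 + 2*(-676)*(-1/832) = -115953 + 13/8 = -927611/8 ≈ -1.1595e+5)
R/W(-401/56 + z/(-18)) = -927611/8/936 = -927611/8*1/936 = -927611/7488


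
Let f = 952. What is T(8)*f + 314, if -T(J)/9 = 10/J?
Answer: -10396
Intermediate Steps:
T(J) = -90/J
T(8)*f + 314 = -90/8*952 + 314 = -90*1/8*952 + 314 = -45/4*952 + 314 = -10710 + 314 = -10396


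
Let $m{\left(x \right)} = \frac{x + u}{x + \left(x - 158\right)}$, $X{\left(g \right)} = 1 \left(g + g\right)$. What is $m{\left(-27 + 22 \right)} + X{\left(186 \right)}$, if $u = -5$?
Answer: $\frac{31253}{84} \approx 372.06$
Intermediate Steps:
$X{\left(g \right)} = 2 g$ ($X{\left(g \right)} = 1 \cdot 2 g = 2 g$)
$m{\left(x \right)} = \frac{-5 + x}{-158 + 2 x}$ ($m{\left(x \right)} = \frac{x - 5}{x + \left(x - 158\right)} = \frac{-5 + x}{x + \left(-158 + x\right)} = \frac{-5 + x}{-158 + 2 x}$)
$m{\left(-27 + 22 \right)} + X{\left(186 \right)} = \frac{-5 + \left(-27 + 22\right)}{2 \left(-79 + \left(-27 + 22\right)\right)} + 2 \cdot 186 = \frac{-5 - 5}{2 \left(-79 - 5\right)} + 372 = \frac{1}{2} \frac{1}{-84} \left(-10\right) + 372 = \frac{1}{2} \left(- \frac{1}{84}\right) \left(-10\right) + 372 = \frac{5}{84} + 372 = \frac{31253}{84}$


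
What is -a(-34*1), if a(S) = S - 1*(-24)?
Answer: 10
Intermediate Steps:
a(S) = 24 + S (a(S) = S + 24 = 24 + S)
-a(-34*1) = -(24 - 34*1) = -(24 - 34) = -1*(-10) = 10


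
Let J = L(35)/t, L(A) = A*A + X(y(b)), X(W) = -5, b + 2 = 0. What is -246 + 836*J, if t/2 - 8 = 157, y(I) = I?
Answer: 8534/3 ≈ 2844.7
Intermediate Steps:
b = -2 (b = -2 + 0 = -2)
t = 330 (t = 16 + 2*157 = 16 + 314 = 330)
L(A) = -5 + A**2 (L(A) = A*A - 5 = A**2 - 5 = -5 + A**2)
J = 122/33 (J = (-5 + 35**2)/330 = (-5 + 1225)*(1/330) = 1220*(1/330) = 122/33 ≈ 3.6970)
-246 + 836*J = -246 + 836*(122/33) = -246 + 9272/3 = 8534/3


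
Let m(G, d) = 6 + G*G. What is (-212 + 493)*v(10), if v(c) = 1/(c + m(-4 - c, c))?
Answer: 281/212 ≈ 1.3255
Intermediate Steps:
m(G, d) = 6 + G**2
v(c) = 1/(6 + c + (-4 - c)**2) (v(c) = 1/(c + (6 + (-4 - c)**2)) = 1/(6 + c + (-4 - c)**2))
(-212 + 493)*v(10) = (-212 + 493)/(6 + 10 + (4 + 10)**2) = 281/(6 + 10 + 14**2) = 281/(6 + 10 + 196) = 281/212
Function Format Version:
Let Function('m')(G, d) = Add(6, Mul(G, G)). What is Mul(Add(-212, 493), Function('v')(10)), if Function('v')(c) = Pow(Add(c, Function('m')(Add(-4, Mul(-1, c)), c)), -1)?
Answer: Rational(281, 212) ≈ 1.3255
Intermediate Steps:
Function('m')(G, d) = Add(6, Pow(G, 2))
Function('v')(c) = Pow(Add(6, c, Pow(Add(-4, Mul(-1, c)), 2)), -1) (Function('v')(c) = Pow(Add(c, Add(6, Pow(Add(-4, Mul(-1, c)), 2))), -1) = Pow(Add(6, c, Pow(Add(-4, Mul(-1, c)), 2)), -1))
Mul(Add(-212, 493), Function('v')(10)) = Mul(Add(-212, 493), Pow(Add(6, 10, Pow(Add(4, 10), 2)), -1)) = Mul(281, Pow(Add(6, 10, Pow(14, 2)), -1)) = Mul(281, Pow(Add(6, 10, 196), -1)) = Mul(281, Pow(212, -1)) = Mul(281, Rational(1, 212)) = Rational(281, 212)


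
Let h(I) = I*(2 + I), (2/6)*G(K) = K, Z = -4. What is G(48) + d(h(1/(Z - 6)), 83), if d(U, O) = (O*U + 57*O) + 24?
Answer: 488323/100 ≈ 4883.2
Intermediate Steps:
G(K) = 3*K
d(U, O) = 24 + 57*O + O*U (d(U, O) = (57*O + O*U) + 24 = 24 + 57*O + O*U)
G(48) + d(h(1/(Z - 6)), 83) = 3*48 + (24 + 57*83 + 83*((2 + 1/(-4 - 6))/(-4 - 6))) = 144 + (24 + 4731 + 83*((2 + 1/(-10))/(-10))) = 144 + (24 + 4731 + 83*(-(2 - ⅒)/10)) = 144 + (24 + 4731 + 83*(-⅒*19/10)) = 144 + (24 + 4731 + 83*(-19/100)) = 144 + (24 + 4731 - 1577/100) = 144 + 473923/100 = 488323/100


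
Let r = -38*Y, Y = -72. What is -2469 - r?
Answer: -5205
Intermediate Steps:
r = 2736 (r = -38*(-72) = 2736)
-2469 - r = -2469 - 1*2736 = -2469 - 2736 = -5205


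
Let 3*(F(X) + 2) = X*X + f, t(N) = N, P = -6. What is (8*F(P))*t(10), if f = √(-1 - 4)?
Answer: 800 + 80*I*√5/3 ≈ 800.0 + 59.628*I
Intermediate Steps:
f = I*√5 (f = √(-5) = I*√5 ≈ 2.2361*I)
F(X) = -2 + X²/3 + I*√5/3 (F(X) = -2 + (X*X + I*√5)/3 = -2 + (X² + I*√5)/3 = -2 + (X²/3 + I*√5/3) = -2 + X²/3 + I*√5/3)
(8*F(P))*t(10) = (8*(-2 + (⅓)*(-6)² + I*√5/3))*10 = (8*(-2 + (⅓)*36 + I*√5/3))*10 = (8*(-2 + 12 + I*√5/3))*10 = (8*(10 + I*√5/3))*10 = (80 + 8*I*√5/3)*10 = 800 + 80*I*√5/3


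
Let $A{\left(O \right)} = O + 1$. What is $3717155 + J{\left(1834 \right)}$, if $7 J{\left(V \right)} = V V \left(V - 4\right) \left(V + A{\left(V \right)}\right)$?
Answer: $3226264166315$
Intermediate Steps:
$A{\left(O \right)} = 1 + O$
$J{\left(V \right)} = \frac{V^{2} \left(1 + 2 V\right) \left(-4 + V\right)}{7}$ ($J{\left(V \right)} = \frac{V V \left(V - 4\right) \left(V + \left(1 + V\right)\right)}{7} = \frac{V^{2} \left(-4 + V\right) \left(1 + 2 V\right)}{7} = \frac{V^{2} \left(1 + 2 V\right) \left(-4 + V\right)}{7}$)
$3717155 + J{\left(1834 \right)} = 3717155 + \frac{1834^{2} \left(-4 - 12838 + 2 \cdot 1834^{2}\right)}{7} = 3717155 + \frac{1}{7} \cdot 3363556 \left(-4 - 12838 + 2 \cdot 3363556\right) = 3717155 + \frac{1}{7} \cdot 3363556 \left(-4 - 12838 + 6727112\right) = 3717155 + \frac{1}{7} \cdot 3363556 \cdot 6714270 = 3717155 + 3226260449160 = 3226264166315$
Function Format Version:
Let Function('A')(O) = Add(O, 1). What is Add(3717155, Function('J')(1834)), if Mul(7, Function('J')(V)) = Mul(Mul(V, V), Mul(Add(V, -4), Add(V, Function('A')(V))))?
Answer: 3226264166315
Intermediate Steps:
Function('A')(O) = Add(1, O)
Function('J')(V) = Mul(Rational(1, 7), Pow(V, 2), Add(1, Mul(2, V)), Add(-4, V)) (Function('J')(V) = Mul(Rational(1, 7), Mul(Mul(V, V), Mul(Add(V, -4), Add(V, Add(1, V))))) = Mul(Rational(1, 7), Mul(Pow(V, 2), Mul(Add(-4, V), Add(1, Mul(2, V))))) = Mul(Rational(1, 7), Mul(Pow(V, 2), Mul(Add(1, Mul(2, V)), Add(-4, V)))) = Mul(Rational(1, 7), Mul(Pow(V, 2), Add(1, Mul(2, V)), Add(-4, V))) = Mul(Rational(1, 7), Pow(V, 2), Add(1, Mul(2, V)), Add(-4, V)))
Add(3717155, Function('J')(1834)) = Add(3717155, Mul(Rational(1, 7), Pow(1834, 2), Add(-4, Mul(-7, 1834), Mul(2, Pow(1834, 2))))) = Add(3717155, Mul(Rational(1, 7), 3363556, Add(-4, -12838, Mul(2, 3363556)))) = Add(3717155, Mul(Rational(1, 7), 3363556, Add(-4, -12838, 6727112))) = Add(3717155, Mul(Rational(1, 7), 3363556, 6714270)) = Add(3717155, 3226260449160) = 3226264166315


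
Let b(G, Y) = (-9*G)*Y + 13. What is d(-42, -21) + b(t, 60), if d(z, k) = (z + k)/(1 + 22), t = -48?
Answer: 596396/23 ≈ 25930.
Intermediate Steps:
b(G, Y) = 13 - 9*G*Y (b(G, Y) = -9*G*Y + 13 = 13 - 9*G*Y)
d(z, k) = k/23 + z/23 (d(z, k) = (k + z)/23 = (k + z)*(1/23) = k/23 + z/23)
d(-42, -21) + b(t, 60) = ((1/23)*(-21) + (1/23)*(-42)) + (13 - 9*(-48)*60) = (-21/23 - 42/23) + (13 + 25920) = -63/23 + 25933 = 596396/23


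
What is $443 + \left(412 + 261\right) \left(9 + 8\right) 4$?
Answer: $46207$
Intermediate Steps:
$443 + \left(412 + 261\right) \left(9 + 8\right) 4 = 443 + 673 \cdot 17 \cdot 4 = 443 + 673 \cdot 68 = 443 + 45764 = 46207$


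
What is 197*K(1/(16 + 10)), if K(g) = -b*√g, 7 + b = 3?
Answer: 394*√26/13 ≈ 154.54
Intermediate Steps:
b = -4 (b = -7 + 3 = -4)
K(g) = 4*√g (K(g) = -(-4)*√g = 4*√g)
197*K(1/(16 + 10)) = 197*(4*√(1/(16 + 10))) = 197*(4*√(1/26)) = 197*(4*(√26/26)) = 197*(2*√26/13) = 394*√26/13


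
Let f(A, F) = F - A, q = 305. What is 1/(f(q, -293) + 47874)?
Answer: 1/47276 ≈ 2.1152e-5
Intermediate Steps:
1/(f(q, -293) + 47874) = 1/((-293 - 1*305) + 47874) = 1/((-293 - 305) + 47874) = 1/(-598 + 47874) = 1/47276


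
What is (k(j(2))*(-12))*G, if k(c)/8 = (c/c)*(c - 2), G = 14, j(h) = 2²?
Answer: -2688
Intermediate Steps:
j(h) = 4
k(c) = -16 + 8*c (k(c) = 8*((c/c)*(c - 2)) = 8*(1*(-2 + c)) = 8*(-2 + c) = -16 + 8*c)
(k(j(2))*(-12))*G = ((-16 + 8*4)*(-12))*14 = ((-16 + 32)*(-12))*14 = (16*(-12))*14 = -192*14 = -2688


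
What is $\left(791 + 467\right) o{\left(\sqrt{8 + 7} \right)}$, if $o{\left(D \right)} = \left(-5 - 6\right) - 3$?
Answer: $-17612$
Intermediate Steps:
$o{\left(D \right)} = -14$ ($o{\left(D \right)} = -11 - 3 = -14$)
$\left(791 + 467\right) o{\left(\sqrt{8 + 7} \right)} = \left(791 + 467\right) \left(-14\right) = 1258 \left(-14\right) = -17612$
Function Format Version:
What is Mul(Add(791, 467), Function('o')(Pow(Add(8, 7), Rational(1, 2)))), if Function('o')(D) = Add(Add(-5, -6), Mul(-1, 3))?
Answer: -17612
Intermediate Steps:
Function('o')(D) = -14 (Function('o')(D) = Add(-11, -3) = -14)
Mul(Add(791, 467), Function('o')(Pow(Add(8, 7), Rational(1, 2)))) = Mul(Add(791, 467), -14) = Mul(1258, -14) = -17612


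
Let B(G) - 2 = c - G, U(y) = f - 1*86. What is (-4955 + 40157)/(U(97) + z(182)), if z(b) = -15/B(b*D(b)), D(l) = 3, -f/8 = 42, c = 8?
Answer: -18868272/226177 ≈ -83.423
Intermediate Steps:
f = -336 (f = -8*42 = -336)
U(y) = -422 (U(y) = -336 - 1*86 = -336 - 86 = -422)
B(G) = 10 - G (B(G) = 2 + (8 - G) = 10 - G)
z(b) = -15/(10 - 3*b) (z(b) = -15/(10 - b*3) = -15/(10 - 3*b))
(-4955 + 40157)/(U(97) + z(182)) = (-4955 + 40157)/(-422 + 15/(-10 + 3*182)) = 35202/(-422 + 15/(-10 + 546)) = 35202/(-422 + 15/536) = 35202/(-226177/536) = 35202*(-536/226177) = -18868272/226177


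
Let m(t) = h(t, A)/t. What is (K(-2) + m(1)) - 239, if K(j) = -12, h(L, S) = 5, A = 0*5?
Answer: -246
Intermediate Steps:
A = 0
m(t) = 5/t
(K(-2) + m(1)) - 239 = (-12 + 5/1) - 239 = (-12 + 5*1) - 239 = (-12 + 5) - 239 = -7 - 239 = -246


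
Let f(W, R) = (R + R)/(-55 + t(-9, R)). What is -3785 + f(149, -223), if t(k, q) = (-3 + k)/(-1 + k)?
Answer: -1015935/269 ≈ -3776.7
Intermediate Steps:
t(k, q) = (-3 + k)/(-1 + k)
f(W, R) = -10*R/269 (f(W, R) = (R + R)/(-55 + (-3 - 9)/(-1 - 9)) = (2*R)/(-55 - 12/(-10)) = (2*R)/(-55 - 1/10*(-12)) = (2*R)/(-55 + 6/5) = (2*R)/(-269/5) = (2*R)*(-5/269) = -10*R/269)
-3785 + f(149, -223) = -3785 - 10/269*(-223) = -3785 + 2230/269 = -1015935/269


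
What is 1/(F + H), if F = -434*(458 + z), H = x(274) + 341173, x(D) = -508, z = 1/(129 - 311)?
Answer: 13/1844640 ≈ 7.0474e-6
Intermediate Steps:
z = -1/182 (z = 1/(-182) = -1/182 ≈ -0.0054945)
H = 340665 (H = -508 + 341173 = 340665)
F = -2584005/13 (F = -434*(458 - 1/182) = -434*83355/182 = -2584005/13 ≈ -1.9877e+5)
1/(F + H) = 1/(-2584005/13 + 340665) = 1/(1844640/13) = 13/1844640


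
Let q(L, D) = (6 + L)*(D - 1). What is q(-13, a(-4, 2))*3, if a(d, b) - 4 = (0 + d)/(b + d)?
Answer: -105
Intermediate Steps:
a(d, b) = 4 + d/(b + d) (a(d, b) = 4 + (0 + d)/(b + d) = 4 + d/(b + d))
q(L, D) = (-1 + D)*(6 + L) (q(L, D) = (6 + L)*(-1 + D) = (-1 + D)*(6 + L))
q(-13, a(-4, 2))*3 = (-6 - 1*(-13) + 6*((4*2 + 5*(-4))/(2 - 4)) + ((4*2 + 5*(-4))/(2 - 4))*(-13))*3 = (-6 + 13 + 6*((8 - 20)/(-2)) + ((8 - 20)/(-2))*(-13))*3 = (-6 + 13 + 6*(-½*(-12)) - ½*(-12)*(-13))*3 = (-6 + 13 + 6*6 + 6*(-13))*3 = (-6 + 13 + 36 - 78)*3 = -35*3 = -105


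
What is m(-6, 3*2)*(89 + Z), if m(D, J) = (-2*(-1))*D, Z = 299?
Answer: -4656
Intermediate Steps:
m(D, J) = 2*D
m(-6, 3*2)*(89 + Z) = (2*(-6))*(89 + 299) = -12*388 = -4656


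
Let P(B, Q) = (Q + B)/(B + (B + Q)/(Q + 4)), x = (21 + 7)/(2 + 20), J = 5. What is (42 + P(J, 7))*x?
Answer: 41244/737 ≈ 55.962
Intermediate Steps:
x = 14/11 (x = 28/22 = 28*(1/22) = 14/11 ≈ 1.2727)
P(B, Q) = (B + Q)/(B + (B + Q)/(4 + Q))
(42 + P(J, 7))*x = (42 + (7² + 4*5 + 4*7 + 5*7)/(7 + 5*5 + 5*7))*(14/11) = (42 + (49 + 20 + 28 + 35)/(7 + 25 + 35))*(14/11) = (42 + 132/67)*(14/11) = (2946/67)*(14/11) = 41244/737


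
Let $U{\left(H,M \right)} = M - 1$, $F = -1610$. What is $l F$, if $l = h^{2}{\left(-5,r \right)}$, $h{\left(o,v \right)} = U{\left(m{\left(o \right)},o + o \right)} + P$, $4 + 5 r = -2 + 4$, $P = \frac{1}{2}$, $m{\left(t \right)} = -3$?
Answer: $- \frac{355005}{2} \approx -1.775 \cdot 10^{5}$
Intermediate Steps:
$U{\left(H,M \right)} = -1 + M$ ($U{\left(H,M \right)} = M - 1 = -1 + M$)
$P = \frac{1}{2} \approx 0.5$
$r = - \frac{2}{5}$ ($r = - \frac{4}{5} + \frac{-2 + 4}{5} = - \frac{4}{5} + \frac{1}{5} \cdot 2 = - \frac{4}{5} + \frac{2}{5} = - \frac{2}{5} \approx -0.4$)
$h{\left(o,v \right)} = - \frac{1}{2} + 2 o$ ($h{\left(o,v \right)} = \left(-1 + \left(o + o\right)\right) + \frac{1}{2} = \left(-1 + 2 o\right) + \frac{1}{2} = - \frac{1}{2} + 2 o$)
$l = \frac{441}{4}$ ($l = \left(- \frac{1}{2} + 2 \left(-5\right)\right)^{2} = \left(- \frac{1}{2} - 10\right)^{2} = \left(- \frac{21}{2}\right)^{2} = \frac{441}{4} \approx 110.25$)
$l F = \frac{441}{4} \left(-1610\right) = - \frac{355005}{2}$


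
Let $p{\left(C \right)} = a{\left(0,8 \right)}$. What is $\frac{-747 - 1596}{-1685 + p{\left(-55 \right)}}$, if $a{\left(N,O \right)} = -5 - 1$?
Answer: $\frac{2343}{1691} \approx 1.3856$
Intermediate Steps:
$a{\left(N,O \right)} = -6$
$p{\left(C \right)} = -6$
$\frac{-747 - 1596}{-1685 + p{\left(-55 \right)}} = \frac{-747 - 1596}{-1685 - 6} = - \frac{2343}{-1691} = \left(-2343\right) \left(- \frac{1}{1691}\right) = \frac{2343}{1691}$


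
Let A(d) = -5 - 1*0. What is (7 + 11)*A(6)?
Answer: -90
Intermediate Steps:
A(d) = -5 (A(d) = -5 + 0 = -5)
(7 + 11)*A(6) = (7 + 11)*(-5) = 18*(-5) = -90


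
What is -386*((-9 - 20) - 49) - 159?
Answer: 29949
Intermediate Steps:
-386*((-9 - 20) - 49) - 159 = -386*(-29 - 49) - 159 = -386*(-78) - 159 = 30108 - 159 = 29949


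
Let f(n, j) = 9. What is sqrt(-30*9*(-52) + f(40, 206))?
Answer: 3*sqrt(1561) ≈ 118.53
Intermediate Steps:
sqrt(-30*9*(-52) + f(40, 206)) = sqrt(-30*9*(-52) + 9) = sqrt(-270*(-52) + 9) = sqrt(14040 + 9) = sqrt(14049) = 3*sqrt(1561)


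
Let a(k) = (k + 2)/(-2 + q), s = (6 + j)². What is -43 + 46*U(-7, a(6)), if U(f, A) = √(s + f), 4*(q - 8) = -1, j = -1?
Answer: -43 + 138*√2 ≈ 152.16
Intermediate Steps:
q = 31/4 (q = 8 + (¼)*(-1) = 8 - ¼ = 31/4 ≈ 7.7500)
s = 25 (s = (6 - 1)² = 5² = 25)
a(k) = 8/23 + 4*k/23 (a(k) = (k + 2)/(-2 + 31/4) = (2 + k)/(23/4) = (2 + k)*(4/23) = 8/23 + 4*k/23)
U(f, A) = √(25 + f)
-43 + 46*U(-7, a(6)) = -43 + 46*√(25 - 7) = -43 + 46*√18 = -43 + 46*(3*√2) = -43 + 138*√2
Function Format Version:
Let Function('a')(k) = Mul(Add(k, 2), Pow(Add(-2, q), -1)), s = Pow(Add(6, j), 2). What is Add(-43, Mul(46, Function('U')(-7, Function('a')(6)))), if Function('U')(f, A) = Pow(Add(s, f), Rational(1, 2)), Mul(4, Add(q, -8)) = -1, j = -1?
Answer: Add(-43, Mul(138, Pow(2, Rational(1, 2)))) ≈ 152.16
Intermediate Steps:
q = Rational(31, 4) (q = Add(8, Mul(Rational(1, 4), -1)) = Add(8, Rational(-1, 4)) = Rational(31, 4) ≈ 7.7500)
s = 25 (s = Pow(Add(6, -1), 2) = Pow(5, 2) = 25)
Function('a')(k) = Add(Rational(8, 23), Mul(Rational(4, 23), k)) (Function('a')(k) = Mul(Add(k, 2), Pow(Add(-2, Rational(31, 4)), -1)) = Mul(Add(2, k), Pow(Rational(23, 4), -1)) = Mul(Add(2, k), Rational(4, 23)) = Add(Rational(8, 23), Mul(Rational(4, 23), k)))
Function('U')(f, A) = Pow(Add(25, f), Rational(1, 2))
Add(-43, Mul(46, Function('U')(-7, Function('a')(6)))) = Add(-43, Mul(46, Pow(Add(25, -7), Rational(1, 2)))) = Add(-43, Mul(46, Pow(18, Rational(1, 2)))) = Add(-43, Mul(46, Mul(3, Pow(2, Rational(1, 2))))) = Add(-43, Mul(138, Pow(2, Rational(1, 2))))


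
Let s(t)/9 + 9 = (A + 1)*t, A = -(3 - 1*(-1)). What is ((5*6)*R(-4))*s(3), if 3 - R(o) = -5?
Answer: -38880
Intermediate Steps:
R(o) = 8 (R(o) = 3 - 1*(-5) = 3 + 5 = 8)
A = -4 (A = -(3 + 1) = -1*4 = -4)
s(t) = -81 - 27*t (s(t) = -81 + 9*((-4 + 1)*t) = -81 + 9*(-3*t) = -81 - 27*t)
((5*6)*R(-4))*s(3) = ((5*6)*8)*(-81 - 27*3) = (30*8)*(-81 - 81) = 240*(-162) = -38880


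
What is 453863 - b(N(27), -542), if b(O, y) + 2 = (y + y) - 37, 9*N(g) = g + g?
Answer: 454986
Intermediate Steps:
N(g) = 2*g/9 (N(g) = (g + g)/9 = (2*g)/9 = 2*g/9)
b(O, y) = -39 + 2*y (b(O, y) = -2 + ((y + y) - 37) = -2 + (2*y - 37) = -2 + (-37 + 2*y) = -39 + 2*y)
453863 - b(N(27), -542) = 453863 - (-39 + 2*(-542)) = 453863 - (-39 - 1084) = 453863 - 1*(-1123) = 453863 + 1123 = 454986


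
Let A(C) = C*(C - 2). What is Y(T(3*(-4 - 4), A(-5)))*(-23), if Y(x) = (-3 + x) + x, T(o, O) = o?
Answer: 1173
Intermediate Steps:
A(C) = C*(-2 + C)
Y(x) = -3 + 2*x
Y(T(3*(-4 - 4), A(-5)))*(-23) = (-3 + 2*(3*(-4 - 4)))*(-23) = (-3 + 2*(3*(-8)))*(-23) = (-3 + 2*(-24))*(-23) = (-3 - 48)*(-23) = -51*(-23) = 1173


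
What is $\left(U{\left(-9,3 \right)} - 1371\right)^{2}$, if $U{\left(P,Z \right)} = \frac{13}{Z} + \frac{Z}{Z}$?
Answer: $\frac{16785409}{9} \approx 1.865 \cdot 10^{6}$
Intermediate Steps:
$U{\left(P,Z \right)} = 1 + \frac{13}{Z}$ ($U{\left(P,Z \right)} = \frac{13}{Z} + 1 = 1 + \frac{13}{Z}$)
$\left(U{\left(-9,3 \right)} - 1371\right)^{2} = \left(\frac{13 + 3}{3} - 1371\right)^{2} = \left(\frac{1}{3} \cdot 16 - 1371\right)^{2} = \left(\frac{16}{3} - 1371\right)^{2} = \left(- \frac{4097}{3}\right)^{2} = \frac{16785409}{9}$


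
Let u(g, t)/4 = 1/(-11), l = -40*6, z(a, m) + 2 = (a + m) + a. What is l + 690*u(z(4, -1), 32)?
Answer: -5400/11 ≈ -490.91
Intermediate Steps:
z(a, m) = -2 + m + 2*a (z(a, m) = -2 + ((a + m) + a) = -2 + (m + 2*a) = -2 + m + 2*a)
l = -240
u(g, t) = -4/11 (u(g, t) = 4/(-11) = 4*(-1/11) = -4/11)
l + 690*u(z(4, -1), 32) = -240 + 690*(-4/11) = -240 - 2760/11 = -5400/11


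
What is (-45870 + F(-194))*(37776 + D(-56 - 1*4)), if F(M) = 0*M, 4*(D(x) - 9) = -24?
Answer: -1732922730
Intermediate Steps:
D(x) = 3 (D(x) = 9 + (¼)*(-24) = 9 - 6 = 3)
F(M) = 0
(-45870 + F(-194))*(37776 + D(-56 - 1*4)) = (-45870 + 0)*(37776 + 3) = -45870*37779 = -1732922730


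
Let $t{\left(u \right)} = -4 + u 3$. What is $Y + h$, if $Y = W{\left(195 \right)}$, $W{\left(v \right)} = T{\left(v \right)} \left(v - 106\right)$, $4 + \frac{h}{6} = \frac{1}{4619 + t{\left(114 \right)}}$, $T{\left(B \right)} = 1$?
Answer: $\frac{322211}{4957} \approx 65.001$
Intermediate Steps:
$t{\left(u \right)} = -4 + 3 u$
$h = - \frac{118962}{4957}$ ($h = -24 + \frac{6}{4619 + \left(-4 + 3 \cdot 114\right)} = -24 + \frac{6}{4619 + \left(-4 + 342\right)} = -24 + \frac{6}{4619 + 338} = -24 + \frac{6}{4957} = - \frac{118962}{4957} \approx -23.999$)
$W{\left(v \right)} = -106 + v$ ($W{\left(v \right)} = 1 \left(v - 106\right) = 1 \left(-106 + v\right) = -106 + v$)
$Y = 89$ ($Y = -106 + 195 = 89$)
$Y + h = 89 - \frac{118962}{4957} = \frac{322211}{4957}$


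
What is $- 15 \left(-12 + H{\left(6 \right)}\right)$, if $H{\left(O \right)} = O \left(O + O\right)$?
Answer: $-900$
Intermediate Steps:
$H{\left(O \right)} = 2 O^{2}$ ($H{\left(O \right)} = O 2 O = 2 O^{2}$)
$- 15 \left(-12 + H{\left(6 \right)}\right) = - 15 \left(-12 + 2 \cdot 6^{2}\right) = - 15 \left(-12 + 2 \cdot 36\right) = - 15 \left(-12 + 72\right) = \left(-15\right) 60 = -900$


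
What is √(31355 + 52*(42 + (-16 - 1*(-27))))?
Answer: √34111 ≈ 184.69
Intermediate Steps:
√(31355 + 52*(42 + (-16 - 1*(-27)))) = √(31355 + 52*(42 + (-16 + 27))) = √(31355 + 52*(42 + 11)) = √(31355 + 52*53) = √(31355 + 2756) = √34111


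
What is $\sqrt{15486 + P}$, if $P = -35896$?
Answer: $i \sqrt{20410} \approx 142.86 i$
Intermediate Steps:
$\sqrt{15486 + P} = \sqrt{15486 - 35896} = \sqrt{-20410} = i \sqrt{20410}$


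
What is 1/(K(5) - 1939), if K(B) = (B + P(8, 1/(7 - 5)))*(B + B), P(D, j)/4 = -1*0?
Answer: -1/1889 ≈ -0.00052938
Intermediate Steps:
P(D, j) = 0 (P(D, j) = 4*(-1*0) = 4*0 = 0)
K(B) = 2*B² (K(B) = (B + 0)*(B + B) = B*(2*B) = 2*B²)
1/(K(5) - 1939) = 1/(2*5² - 1939) = 1/(2*25 - 1939) = 1/(50 - 1939) = 1/(-1889) = -1/1889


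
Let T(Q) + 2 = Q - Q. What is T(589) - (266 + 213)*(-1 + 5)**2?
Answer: -7666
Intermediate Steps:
T(Q) = -2 (T(Q) = -2 + (Q - Q) = -2 + 0 = -2)
T(589) - (266 + 213)*(-1 + 5)**2 = -2 - (266 + 213)*(-1 + 5)**2 = -2 - 479*4**2 = -2 - 479*16 = -2 - 1*7664 = -2 - 7664 = -7666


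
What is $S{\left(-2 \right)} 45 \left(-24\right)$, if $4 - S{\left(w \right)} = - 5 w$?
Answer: $6480$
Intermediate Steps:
$S{\left(w \right)} = 4 + 5 w$ ($S{\left(w \right)} = 4 - - 5 w = 4 + 5 w$)
$S{\left(-2 \right)} 45 \left(-24\right) = \left(4 + 5 \left(-2\right)\right) 45 \left(-24\right) = \left(4 - 10\right) 45 \left(-24\right) = \left(-6\right) 45 \left(-24\right) = \left(-270\right) \left(-24\right) = 6480$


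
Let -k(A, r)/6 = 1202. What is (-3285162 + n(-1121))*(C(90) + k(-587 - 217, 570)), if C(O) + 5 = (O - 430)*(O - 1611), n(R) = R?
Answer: -1675751286209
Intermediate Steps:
C(O) = -5 + (-1611 + O)*(-430 + O) (C(O) = -5 + (O - 430)*(O - 1611) = -5 + (-430 + O)*(-1611 + O) = -5 + (-1611 + O)*(-430 + O))
k(A, r) = -7212 (k(A, r) = -6*1202 = -7212)
(-3285162 + n(-1121))*(C(90) + k(-587 - 217, 570)) = (-3285162 - 1121)*((692725 + 90**2 - 2041*90) - 7212) = -3286283*((692725 + 8100 - 183690) - 7212) = -3286283*(517135 - 7212) = -3286283*509923 = -1675751286209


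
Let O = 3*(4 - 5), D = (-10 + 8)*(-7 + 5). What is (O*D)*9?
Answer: -108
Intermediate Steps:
D = 4 (D = -2*(-2) = 4)
O = -3 (O = 3*(-1) = -3)
(O*D)*9 = -3*4*9 = -12*9 = -108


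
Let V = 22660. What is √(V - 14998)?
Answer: √7662 ≈ 87.533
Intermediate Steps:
√(V - 14998) = √(22660 - 14998) = √7662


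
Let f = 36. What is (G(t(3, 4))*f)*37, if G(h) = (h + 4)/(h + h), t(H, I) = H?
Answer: 1554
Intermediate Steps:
G(h) = (4 + h)/(2*h) (G(h) = (4 + h)/((2*h)) = (4 + h)*(1/(2*h)) = (4 + h)/(2*h))
(G(t(3, 4))*f)*37 = (((1/2)*(4 + 3)/3)*36)*37 = (((1/2)*(1/3)*7)*36)*37 = ((7/6)*36)*37 = 42*37 = 1554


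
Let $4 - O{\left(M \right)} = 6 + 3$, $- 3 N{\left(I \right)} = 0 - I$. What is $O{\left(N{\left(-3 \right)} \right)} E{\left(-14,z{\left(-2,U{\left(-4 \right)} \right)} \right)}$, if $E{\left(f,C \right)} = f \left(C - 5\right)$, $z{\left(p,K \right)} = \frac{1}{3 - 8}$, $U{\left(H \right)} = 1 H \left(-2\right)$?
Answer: $-364$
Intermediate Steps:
$N{\left(I \right)} = \frac{I}{3}$ ($N{\left(I \right)} = - \frac{0 - I}{3} = - \frac{\left(-1\right) I}{3} = \frac{I}{3}$)
$U{\left(H \right)} = - 2 H$ ($U{\left(H \right)} = H \left(-2\right) = - 2 H$)
$z{\left(p,K \right)} = - \frac{1}{5}$ ($z{\left(p,K \right)} = \frac{1}{-5} = - \frac{1}{5}$)
$E{\left(f,C \right)} = f \left(-5 + C\right)$
$O{\left(M \right)} = -5$ ($O{\left(M \right)} = 4 - \left(6 + 3\right) = 4 - 9 = -5$)
$O{\left(N{\left(-3 \right)} \right)} E{\left(-14,z{\left(-2,U{\left(-4 \right)} \right)} \right)} = - 5 \left(- 14 \left(-5 - \frac{1}{5}\right)\right) = - 5 \left(\left(-14\right) \left(- \frac{26}{5}\right)\right) = \left(-5\right) \frac{364}{5} = -364$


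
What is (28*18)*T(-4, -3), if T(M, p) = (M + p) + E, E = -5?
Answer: -6048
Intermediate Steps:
T(M, p) = -5 + M + p (T(M, p) = (M + p) - 5 = -5 + M + p)
(28*18)*T(-4, -3) = (28*18)*(-5 - 4 - 3) = 504*(-12) = -6048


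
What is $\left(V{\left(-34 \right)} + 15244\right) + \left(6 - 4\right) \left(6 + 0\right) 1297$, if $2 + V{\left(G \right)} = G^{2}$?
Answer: $31962$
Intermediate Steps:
$V{\left(G \right)} = -2 + G^{2}$
$\left(V{\left(-34 \right)} + 15244\right) + \left(6 - 4\right) \left(6 + 0\right) 1297 = \left(\left(-2 + \left(-34\right)^{2}\right) + 15244\right) + \left(6 - 4\right) \left(6 + 0\right) 1297 = \left(\left(-2 + 1156\right) + 15244\right) + 2 \cdot 6 \cdot 1297 = \left(1154 + 15244\right) + 12 \cdot 1297 = 16398 + 15564 = 31962$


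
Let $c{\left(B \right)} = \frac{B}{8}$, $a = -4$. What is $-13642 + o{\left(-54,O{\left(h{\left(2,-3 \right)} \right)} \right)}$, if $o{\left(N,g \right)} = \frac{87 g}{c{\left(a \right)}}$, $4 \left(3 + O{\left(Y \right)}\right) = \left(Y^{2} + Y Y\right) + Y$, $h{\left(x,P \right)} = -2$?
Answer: $-13381$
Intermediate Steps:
$c{\left(B \right)} = \frac{B}{8}$ ($c{\left(B \right)} = B \frac{1}{8} = \frac{B}{8}$)
$O{\left(Y \right)} = -3 + \frac{Y^{2}}{2} + \frac{Y}{4}$ ($O{\left(Y \right)} = -3 + \frac{\left(Y^{2} + Y Y\right) + Y}{4} = -3 + \frac{\left(Y^{2} + Y^{2}\right) + Y}{4} = -3 + \frac{2 Y^{2} + Y}{4} = -3 + \frac{Y + 2 Y^{2}}{4} = -3 + \left(\frac{Y^{2}}{2} + \frac{Y}{4}\right) = -3 + \frac{Y^{2}}{2} + \frac{Y}{4}$)
$o{\left(N,g \right)} = - 174 g$ ($o{\left(N,g \right)} = \frac{87 g}{\frac{1}{8} \left(-4\right)} = \frac{87 g}{- \frac{1}{2}} = 87 g \left(-2\right) = - 174 g$)
$-13642 + o{\left(-54,O{\left(h{\left(2,-3 \right)} \right)} \right)} = -13642 - 174 \left(-3 + \frac{\left(-2\right)^{2}}{2} + \frac{1}{4} \left(-2\right)\right) = -13642 - 174 \left(-3 + \frac{1}{2} \cdot 4 - \frac{1}{2}\right) = -13642 - 174 \left(-3 + 2 - \frac{1}{2}\right) = -13642 - -261 = -13642 + 261 = -13381$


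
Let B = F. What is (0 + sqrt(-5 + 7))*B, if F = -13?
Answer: -13*sqrt(2) ≈ -18.385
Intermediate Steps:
B = -13
(0 + sqrt(-5 + 7))*B = (0 + sqrt(-5 + 7))*(-13) = (0 + sqrt(2))*(-13) = sqrt(2)*(-13) = -13*sqrt(2)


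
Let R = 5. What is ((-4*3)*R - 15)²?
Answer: 5625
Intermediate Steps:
((-4*3)*R - 15)² = (-4*3*5 - 15)² = (-12*5 - 15)² = (-60 - 15)² = (-75)² = 5625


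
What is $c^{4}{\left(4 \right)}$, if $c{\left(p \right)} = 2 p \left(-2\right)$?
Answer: $65536$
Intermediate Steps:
$c{\left(p \right)} = - 4 p$
$c^{4}{\left(4 \right)} = \left(\left(-4\right) 4\right)^{4} = \left(-16\right)^{4} = 65536$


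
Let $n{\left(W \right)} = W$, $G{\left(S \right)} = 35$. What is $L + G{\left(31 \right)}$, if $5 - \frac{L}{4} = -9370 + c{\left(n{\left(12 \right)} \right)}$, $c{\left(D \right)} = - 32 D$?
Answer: $39071$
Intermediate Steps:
$L = 39036$ ($L = 20 - 4 \left(-9370 - 384\right) = 20 - -39016 = 20 + 39016 = 39036$)
$L + G{\left(31 \right)} = 39036 + 35 = 39071$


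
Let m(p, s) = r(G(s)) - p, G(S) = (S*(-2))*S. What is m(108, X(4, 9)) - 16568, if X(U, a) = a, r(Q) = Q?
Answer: -16838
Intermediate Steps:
G(S) = -2*S² (G(S) = (-2*S)*S = -2*S²)
m(p, s) = -p - 2*s² (m(p, s) = -2*s² - p = -p - 2*s²)
m(108, X(4, 9)) - 16568 = (-1*108 - 2*9²) - 16568 = (-108 - 2*81) - 16568 = (-108 - 162) - 16568 = -270 - 16568 = -16838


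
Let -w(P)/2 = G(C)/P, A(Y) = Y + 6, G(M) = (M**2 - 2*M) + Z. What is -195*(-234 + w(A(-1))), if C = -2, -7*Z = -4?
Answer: 324090/7 ≈ 46299.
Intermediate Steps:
Z = 4/7 (Z = -1/7*(-4) = 4/7 ≈ 0.57143)
G(M) = 4/7 + M**2 - 2*M (G(M) = (M**2 - 2*M) + 4/7 = 4/7 + M**2 - 2*M)
A(Y) = 6 + Y
w(P) = -120/(7*P) (w(P) = -2*(4/7 + (-2)**2 - 2*(-2))/P = -2*(4/7 + 4 + 4)/P = -120/(7*P))
-195*(-234 + w(A(-1))) = -195*(-234 - 120/(7*(6 - 1))) = -195*(-234 - 120/7/5) = -195*(-234 - 120/7*1/5) = -195*(-234 - 24/7) = -195*(-1662/7) = 324090/7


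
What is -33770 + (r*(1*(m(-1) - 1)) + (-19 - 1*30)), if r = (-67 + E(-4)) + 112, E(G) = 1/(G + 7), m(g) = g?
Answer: -101729/3 ≈ -33910.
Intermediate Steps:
E(G) = 1/(7 + G)
r = 136/3 (r = (-67 + 1/(7 - 4)) + 112 = (-67 + 1/3) + 112 = (-67 + ⅓) + 112 = -200/3 + 112 = 136/3 ≈ 45.333)
-33770 + (r*(1*(m(-1) - 1)) + (-19 - 1*30)) = -33770 + (136*(1*(-1 - 1))/3 + (-19 - 1*30)) = -33770 + (136*(1*(-2))/3 + (-19 - 30)) = -33770 + ((136/3)*(-2) - 49) = -33770 + (-272/3 - 49) = -33770 - 419/3 = -101729/3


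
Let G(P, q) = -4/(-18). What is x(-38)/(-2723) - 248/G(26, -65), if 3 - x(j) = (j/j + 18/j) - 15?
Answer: -57738824/51737 ≈ -1116.0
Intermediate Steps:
G(P, q) = 2/9 (G(P, q) = -4*(-1/18) = 2/9)
x(j) = 17 - 18/j (x(j) = 3 - ((j/j + 18/j) - 15) = 3 - ((1 + 18/j) - 15) = 3 - (-14 + 18/j) = 3 + (14 - 18/j) = 17 - 18/j)
x(-38)/(-2723) - 248/G(26, -65) = (17 - 18/(-38))/(-2723) - 248/2/9 = (17 - 18*(-1/38))*(-1/2723) - 248*9/2 = (17 + 9/19)*(-1/2723) - 1116 = (332/19)*(-1/2723) - 1116 = -332/51737 - 1116 = -57738824/51737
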